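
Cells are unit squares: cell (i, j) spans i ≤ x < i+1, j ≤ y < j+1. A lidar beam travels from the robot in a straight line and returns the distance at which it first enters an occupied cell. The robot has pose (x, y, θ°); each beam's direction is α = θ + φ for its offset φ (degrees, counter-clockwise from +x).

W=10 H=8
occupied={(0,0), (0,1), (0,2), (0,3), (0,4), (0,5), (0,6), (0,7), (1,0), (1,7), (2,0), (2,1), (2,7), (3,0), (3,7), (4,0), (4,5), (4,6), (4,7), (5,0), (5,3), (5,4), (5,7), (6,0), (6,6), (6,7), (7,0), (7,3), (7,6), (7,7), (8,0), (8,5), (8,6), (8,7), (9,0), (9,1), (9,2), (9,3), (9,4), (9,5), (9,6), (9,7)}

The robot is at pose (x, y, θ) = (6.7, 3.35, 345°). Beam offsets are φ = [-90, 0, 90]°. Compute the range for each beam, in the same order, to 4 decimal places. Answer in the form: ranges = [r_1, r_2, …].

ranges = [2.4329, 0.3106, 2.7435]

beam 1: φ=-90°, α=255°
  d=(-0.2588,-0.9659)  start (6,3)  tX=2.7046 tY=0.3623  stride 1/|dx|=3.8637 1/|dy|=1.0353
    cross y-line → (6,2), t=0.3623
    cross y-line → (6,1), t=1.3976
    cross y-line → (6,0), t=2.4329 (wall)
  → r_1 = 2.4329
beam 2: φ=0°, α=345°
  d=(0.9659,-0.2588)  start (6,3)  tX=0.3106 tY=1.3523  stride 1/|dx|=1.0353 1/|dy|=3.8637
    cross x-line → (7,3), t=0.3106 (wall)
  → r_2 = 0.3106
beam 3: φ=90°, α=75°
  d=(0.2588,0.9659)  start (6,3)  tX=1.1591 tY=0.6729  stride 1/|dx|=3.8637 1/|dy|=1.0353
    cross y-line → (6,4), t=0.6729
    cross x-line → (7,4), t=1.1591
    cross y-line → (7,5), t=1.7082
    cross y-line → (7,6), t=2.7435 (wall)
  → r_3 = 2.7435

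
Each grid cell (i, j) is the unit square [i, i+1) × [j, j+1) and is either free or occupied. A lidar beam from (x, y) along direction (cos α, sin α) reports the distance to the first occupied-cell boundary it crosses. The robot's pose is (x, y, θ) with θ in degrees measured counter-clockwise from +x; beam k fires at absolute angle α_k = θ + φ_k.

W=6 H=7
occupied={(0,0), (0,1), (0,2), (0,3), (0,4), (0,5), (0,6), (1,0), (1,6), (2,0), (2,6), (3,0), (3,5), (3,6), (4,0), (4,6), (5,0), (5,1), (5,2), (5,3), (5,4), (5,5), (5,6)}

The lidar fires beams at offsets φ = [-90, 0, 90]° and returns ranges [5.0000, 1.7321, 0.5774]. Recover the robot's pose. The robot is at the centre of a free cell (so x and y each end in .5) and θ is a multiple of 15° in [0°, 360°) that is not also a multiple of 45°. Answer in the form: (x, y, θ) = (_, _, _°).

(x, y, θ) = (2.5, 1.5, 150°)

The pose lattice has 19·16 = 304 candidates. Test each by forward raycasting.
  (2.5, 3.5, 195°): beam 1 = 2.5882 ≠ 5.0000 ✗
  (1.5, 4.5, 345°): beam 1 = 1.9319 ≠ 5.0000 ✗
  (1.5, 3.5, 15°): beam 1 = 2.5882 ≠ 5.0000 ✗
  (4.5, 4.5, 240°): beam 1 = 1.0000 ≠ 5.0000 ✗
  …
  (2.5, 1.5, 150°): r_1=5.0000, r_2=1.7321, r_3=0.5774 — all match ✓
No second candidate reproduces the full scan.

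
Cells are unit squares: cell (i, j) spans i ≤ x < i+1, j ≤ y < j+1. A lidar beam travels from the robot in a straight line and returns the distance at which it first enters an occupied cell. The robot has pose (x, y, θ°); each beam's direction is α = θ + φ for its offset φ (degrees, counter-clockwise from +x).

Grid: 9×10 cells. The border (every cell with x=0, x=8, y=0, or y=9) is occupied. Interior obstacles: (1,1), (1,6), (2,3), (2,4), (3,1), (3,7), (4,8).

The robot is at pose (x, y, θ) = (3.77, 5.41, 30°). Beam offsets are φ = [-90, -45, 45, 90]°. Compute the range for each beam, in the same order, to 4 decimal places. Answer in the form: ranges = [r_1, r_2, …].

beam 1: φ=-90°, α=300°
  dir = (cos 300°, sin 300°) = (0.5000, -0.8660); from cell (3,5)
  next x-line at t=0.4600, next y-line at t=0.4734; Δt_x=2.0000, Δt_y=1.1547
    x: enter (4,5) at t=0.4600
    y: enter (4,4) at t=0.4734
    y: enter (4,3) at t=1.6281
    x: enter (5,3) at t=2.4600
    y: enter (5,2) at t=2.7828
    y: enter (5,1) at t=3.9375
    x: enter (6,1) at t=4.4600
    y: enter (6,0) at t=5.0922 ← occupied
  → r_1 = 5.0922
beam 2: φ=-45°, α=345°
  dir = (cos 345°, sin 345°) = (0.9659, -0.2588); from cell (3,5)
  next x-line at t=0.2381, next y-line at t=1.5841; Δt_x=1.0353, Δt_y=3.8637
    x: enter (4,5) at t=0.2381
    x: enter (5,5) at t=1.2734
    y: enter (5,4) at t=1.5841
    x: enter (6,4) at t=2.3087
    x: enter (7,4) at t=3.3439
    x: enter (8,4) at t=4.3792 ← occupied
  → r_2 = 4.3792
beam 3: φ=45°, α=75°
  dir = (cos 75°, sin 75°) = (0.2588, 0.9659); from cell (3,5)
  next x-line at t=0.8887, next y-line at t=0.6108; Δt_x=3.8637, Δt_y=1.0353
    y: enter (3,6) at t=0.6108
    x: enter (4,6) at t=0.8887
    y: enter (4,7) at t=1.6461
    y: enter (4,8) at t=2.6814 ← occupied
  → r_3 = 2.6814
beam 4: φ=90°, α=120°
  dir = (cos 120°, sin 120°) = (-0.5000, 0.8660); from cell (3,5)
  next x-line at t=1.5400, next y-line at t=0.6813; Δt_x=2.0000, Δt_y=1.1547
    y: enter (3,6) at t=0.6813
    x: enter (2,6) at t=1.5400
    y: enter (2,7) at t=1.8360
    y: enter (2,8) at t=2.9907
    x: enter (1,8) at t=3.5400
    y: enter (1,9) at t=4.1454 ← occupied
  → r_4 = 4.1454

ranges = [5.0922, 4.3792, 2.6814, 4.1454]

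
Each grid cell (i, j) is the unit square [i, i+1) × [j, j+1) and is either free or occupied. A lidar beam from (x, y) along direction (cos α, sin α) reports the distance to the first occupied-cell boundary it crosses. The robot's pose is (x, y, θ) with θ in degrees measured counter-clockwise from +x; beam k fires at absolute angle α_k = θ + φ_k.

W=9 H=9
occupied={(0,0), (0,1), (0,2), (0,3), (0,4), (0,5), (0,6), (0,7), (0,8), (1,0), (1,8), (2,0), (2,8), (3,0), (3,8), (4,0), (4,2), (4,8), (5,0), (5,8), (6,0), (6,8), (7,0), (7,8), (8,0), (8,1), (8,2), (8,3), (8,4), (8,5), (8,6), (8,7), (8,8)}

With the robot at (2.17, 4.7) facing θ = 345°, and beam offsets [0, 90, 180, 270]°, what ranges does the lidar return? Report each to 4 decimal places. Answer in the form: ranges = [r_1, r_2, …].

beam 1: φ=0°, α=345°
  dir = (cos 345°, sin 345°) = (0.9659, -0.2588); from cell (2,4)
  next x-line at t=0.8593, next y-line at t=2.7046; Δt_x=1.0353, Δt_y=3.8637
    x: enter (3,4) at t=0.8593
    x: enter (4,4) at t=1.8946
    y: enter (4,3) at t=2.7046
    x: enter (5,3) at t=2.9298
    x: enter (6,3) at t=3.9651
    x: enter (7,3) at t=5.0004
    x: enter (8,3) at t=6.0357 ← occupied
  → r_1 = 6.0357
beam 2: φ=90°, α=75°
  dir = (cos 75°, sin 75°) = (0.2588, 0.9659); from cell (2,4)
  next x-line at t=3.2069, next y-line at t=0.3106; Δt_x=3.8637, Δt_y=1.0353
    y: enter (2,5) at t=0.3106
    y: enter (2,6) at t=1.3459
    y: enter (2,7) at t=2.3811
    x: enter (3,7) at t=3.2069
    y: enter (3,8) at t=3.4164 ← occupied
  → r_2 = 3.4164
beam 3: φ=180°, α=165°
  dir = (cos 165°, sin 165°) = (-0.9659, 0.2588); from cell (2,4)
  next x-line at t=0.1760, next y-line at t=1.1591; Δt_x=1.0353, Δt_y=3.8637
    x: enter (1,4) at t=0.1760
    y: enter (1,5) at t=1.1591
    x: enter (0,5) at t=1.2113 ← occupied
  → r_3 = 1.2113
beam 4: φ=270°, α=255°
  dir = (cos 255°, sin 255°) = (-0.2588, -0.9659); from cell (2,4)
  next x-line at t=0.6568, next y-line at t=0.7247; Δt_x=3.8637, Δt_y=1.0353
    x: enter (1,4) at t=0.6568
    y: enter (1,3) at t=0.7247
    y: enter (1,2) at t=1.7600
    y: enter (1,1) at t=2.7952
    y: enter (1,0) at t=3.8305 ← occupied
  → r_4 = 3.8305

ranges = [6.0357, 3.4164, 1.2113, 3.8305]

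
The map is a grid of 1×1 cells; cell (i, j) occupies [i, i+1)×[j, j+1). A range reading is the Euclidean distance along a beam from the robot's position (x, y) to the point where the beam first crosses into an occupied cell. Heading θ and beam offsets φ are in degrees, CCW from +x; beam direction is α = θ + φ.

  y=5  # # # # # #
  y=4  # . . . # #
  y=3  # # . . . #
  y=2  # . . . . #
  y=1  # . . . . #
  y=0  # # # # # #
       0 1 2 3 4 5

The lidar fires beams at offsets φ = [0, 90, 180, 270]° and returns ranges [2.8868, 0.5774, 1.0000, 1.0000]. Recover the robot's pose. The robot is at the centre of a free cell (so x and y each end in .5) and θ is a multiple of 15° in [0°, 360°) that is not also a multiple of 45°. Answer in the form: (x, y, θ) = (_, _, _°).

(x, y, θ) = (2.5, 4.5, 330°)

Enumerate (i+0.5, j+0.5, θ) over the 14 free cells and 16 admissible headings. For each, cast all 4 beams and compare to the given ranges.
  (3.5, 2.5, 30°): beam 1 = 1.7321 ≠ 2.8868 ✗
  (2.5, 2.5, 60°): beam 2 = 1.0000 ≠ 0.5774 ✗
  (2.5, 2.5, 195°): beam 1 = 1.5529 ≠ 2.8868 ✗
  (4.5, 3.5, 255°): beam 1 = 2.5882 ≠ 2.8868 ✗
  (1.5, 4.5, 330°): beam 1 = 4.0415 ≠ 2.8868 ✗
  …
  (2.5, 4.5, 330°): r_1=2.8868, r_2=0.5774, r_3=1.0000, r_4=1.0000 — all match ✓
No second candidate reproduces the full scan.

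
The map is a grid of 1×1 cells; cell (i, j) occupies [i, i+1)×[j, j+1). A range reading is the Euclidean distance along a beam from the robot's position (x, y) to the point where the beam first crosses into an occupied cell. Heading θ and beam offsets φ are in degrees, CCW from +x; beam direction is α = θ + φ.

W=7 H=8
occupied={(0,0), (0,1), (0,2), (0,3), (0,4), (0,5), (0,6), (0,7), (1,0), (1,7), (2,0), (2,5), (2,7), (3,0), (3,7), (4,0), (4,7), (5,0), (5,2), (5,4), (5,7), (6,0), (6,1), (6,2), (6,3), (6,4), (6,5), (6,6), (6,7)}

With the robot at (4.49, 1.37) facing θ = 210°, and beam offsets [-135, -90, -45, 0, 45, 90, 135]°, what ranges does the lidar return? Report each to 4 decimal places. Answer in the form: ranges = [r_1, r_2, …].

ranges = [2.7228, 4.1916, 3.6131, 0.7400, 0.3831, 0.4272, 1.4296]

beam 1: φ=-135°, α=75°
  cosα=0.2588 sinα=0.9659 | (4,1) | tMaxX 1.9705 tMaxY 0.6522 | tΔX 3.8637 tΔY 1.0353
    t=0.6522 [y] (4,2)
    t=1.6875 [y] (4,3)
    t=1.9705 [x] (5,3)
    t=2.7228 [y] (5,4) — stop
  → r_1 = 2.7228
beam 2: φ=-90°, α=120°
  cosα=-0.5000 sinα=0.8660 | (4,1) | tMaxX 0.9800 tMaxY 0.7275 | tΔX 2.0000 tΔY 1.1547
    t=0.7275 [y] (4,2)
    t=0.9800 [x] (3,2)
    t=1.8822 [y] (3,3)
    t=2.9800 [x] (2,3)
    t=3.0369 [y] (2,4)
    t=4.1916 [y] (2,5) — stop
  → r_2 = 4.1916
beam 3: φ=-45°, α=165°
  cosα=-0.9659 sinα=0.2588 | (4,1) | tMaxX 0.5073 tMaxY 2.4341 | tΔX 1.0353 tΔY 3.8637
    t=0.5073 [x] (3,1)
    t=1.5426 [x] (2,1)
    t=2.4341 [y] (2,2)
    t=2.5778 [x] (1,2)
    t=3.6131 [x] (0,2) — stop
  → r_3 = 3.6131
beam 4: φ=0°, α=210°
  cosα=-0.8660 sinα=-0.5000 | (4,1) | tMaxX 0.5658 tMaxY 0.7400 | tΔX 1.1547 tΔY 2.0000
    t=0.5658 [x] (3,1)
    t=0.7400 [y] (3,0) — stop
  → r_4 = 0.7400
beam 5: φ=45°, α=255°
  cosα=-0.2588 sinα=-0.9659 | (4,1) | tMaxX 1.8932 tMaxY 0.3831 | tΔX 3.8637 tΔY 1.0353
    t=0.3831 [y] (4,0) — stop
  → r_5 = 0.3831
beam 6: φ=90°, α=300°
  cosα=0.5000 sinα=-0.8660 | (4,1) | tMaxX 1.0200 tMaxY 0.4272 | tΔX 2.0000 tΔY 1.1547
    t=0.4272 [y] (4,0) — stop
  → r_6 = 0.4272
beam 7: φ=135°, α=345°
  cosα=0.9659 sinα=-0.2588 | (4,1) | tMaxX 0.5280 tMaxY 1.4296 | tΔX 1.0353 tΔY 3.8637
    t=0.5280 [x] (5,1)
    t=1.4296 [y] (5,0) — stop
  → r_7 = 1.4296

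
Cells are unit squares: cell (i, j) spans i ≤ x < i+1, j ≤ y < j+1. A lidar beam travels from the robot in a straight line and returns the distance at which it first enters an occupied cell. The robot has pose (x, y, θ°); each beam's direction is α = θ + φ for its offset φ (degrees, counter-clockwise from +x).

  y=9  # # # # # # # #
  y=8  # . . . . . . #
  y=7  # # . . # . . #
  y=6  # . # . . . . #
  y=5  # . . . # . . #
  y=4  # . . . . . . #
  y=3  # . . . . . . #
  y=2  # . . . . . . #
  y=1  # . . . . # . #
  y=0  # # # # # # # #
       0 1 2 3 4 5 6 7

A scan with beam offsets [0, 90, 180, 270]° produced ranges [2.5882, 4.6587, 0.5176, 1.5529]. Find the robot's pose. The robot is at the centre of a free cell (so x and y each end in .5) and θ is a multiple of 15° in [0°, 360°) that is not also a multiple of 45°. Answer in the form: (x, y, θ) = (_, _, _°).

The pose lattice has 43·16 = 688 candidates. Test each by forward raycasting.
  (3.5, 5.5, 255°): beam 1 = 4.6587 ≠ 2.5882 ✗
  (2.5, 7.5, 285°): beam 1 = 0.5176 ≠ 2.5882 ✗
  (4.5, 6.5, 240°): beam 1 = 0.5774 ≠ 2.5882 ✗
  …
  (5.5, 2.5, 105°): r_1=2.5882, r_2=4.6587, r_3=0.5176, r_4=1.5529 — all match ✓
Unique over the lattice → pose = (5.5, 2.5, 105°).

(x, y, θ) = (5.5, 2.5, 105°)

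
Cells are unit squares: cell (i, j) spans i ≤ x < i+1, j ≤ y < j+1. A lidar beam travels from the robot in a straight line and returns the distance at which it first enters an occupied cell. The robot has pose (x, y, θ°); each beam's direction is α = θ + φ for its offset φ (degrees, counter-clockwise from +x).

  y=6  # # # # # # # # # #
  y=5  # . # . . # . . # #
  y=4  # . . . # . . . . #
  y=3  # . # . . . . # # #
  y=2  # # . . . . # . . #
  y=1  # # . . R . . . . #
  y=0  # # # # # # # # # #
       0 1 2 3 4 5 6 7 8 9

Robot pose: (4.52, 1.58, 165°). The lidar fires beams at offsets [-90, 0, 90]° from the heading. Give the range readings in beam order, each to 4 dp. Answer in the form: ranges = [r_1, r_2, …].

beam 1: φ=-90°, α=75°
  dir = (cos 75°, sin 75°) = (0.2588, 0.9659); from cell (4,1)
  next x-line at t=1.8546, next y-line at t=0.4348; Δt_x=3.8637, Δt_y=1.0353
    y: enter (4,2) at t=0.4348
    y: enter (4,3) at t=1.4701
    x: enter (5,3) at t=1.8546
    y: enter (5,4) at t=2.5054
    y: enter (5,5) at t=3.5406 ← occupied
  → r_1 = 3.5406
beam 2: φ=0°, α=165°
  dir = (cos 165°, sin 165°) = (-0.9659, 0.2588); from cell (4,1)
  next x-line at t=0.5383, next y-line at t=1.6228; Δt_x=1.0353, Δt_y=3.8637
    x: enter (3,1) at t=0.5383
    x: enter (2,1) at t=1.5736
    y: enter (2,2) at t=1.6228
    x: enter (1,2) at t=2.6089 ← occupied
  → r_2 = 2.6089
beam 3: φ=90°, α=255°
  dir = (cos 255°, sin 255°) = (-0.2588, -0.9659); from cell (4,1)
  next x-line at t=2.0091, next y-line at t=0.6005; Δt_x=3.8637, Δt_y=1.0353
    y: enter (4,0) at t=0.6005 ← occupied
  → r_3 = 0.6005

ranges = [3.5406, 2.6089, 0.6005]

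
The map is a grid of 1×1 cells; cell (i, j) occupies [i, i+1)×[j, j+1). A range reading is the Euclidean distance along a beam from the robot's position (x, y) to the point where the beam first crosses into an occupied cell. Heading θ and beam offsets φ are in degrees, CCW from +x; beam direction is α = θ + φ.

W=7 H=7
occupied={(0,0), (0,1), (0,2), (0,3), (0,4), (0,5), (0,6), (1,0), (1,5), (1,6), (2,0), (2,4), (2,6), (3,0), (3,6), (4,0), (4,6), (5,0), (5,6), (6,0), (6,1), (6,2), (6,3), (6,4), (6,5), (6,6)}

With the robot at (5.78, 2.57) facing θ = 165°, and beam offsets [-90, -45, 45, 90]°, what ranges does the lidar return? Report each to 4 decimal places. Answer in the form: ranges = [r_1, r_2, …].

beam 1: φ=-90°, α=75°
  cosα=0.2588 sinα=0.9659 | (5,2) | tMaxX 0.8500 tMaxY 0.4452 | tΔX 3.8637 tΔY 1.0353
    t=0.4452 [y] (5,3)
    t=0.8500 [x] (6,3) — stop
  → r_1 = 0.8500
beam 2: φ=-45°, α=120°
  cosα=-0.5000 sinα=0.8660 | (5,2) | tMaxX 1.5600 tMaxY 0.4965 | tΔX 2.0000 tΔY 1.1547
    t=0.4965 [y] (5,3)
    t=1.5600 [x] (4,3)
    t=1.6512 [y] (4,4)
    t=2.8059 [y] (4,5)
    t=3.5600 [x] (3,5)
    t=3.9606 [y] (3,6) — stop
  → r_2 = 3.9606
beam 3: φ=45°, α=210°
  cosα=-0.8660 sinα=-0.5000 | (5,2) | tMaxX 0.9007 tMaxY 1.1400 | tΔX 1.1547 tΔY 2.0000
    t=0.9007 [x] (4,2)
    t=1.1400 [y] (4,1)
    t=2.0554 [x] (3,1)
    t=3.1400 [y] (3,0) — stop
  → r_3 = 3.1400
beam 4: φ=90°, α=255°
  cosα=-0.2588 sinα=-0.9659 | (5,2) | tMaxX 3.0137 tMaxY 0.5901 | tΔX 3.8637 tΔY 1.0353
    t=0.5901 [y] (5,1)
    t=1.6254 [y] (5,0) — stop
  → r_4 = 1.6254

ranges = [0.8500, 3.9606, 3.1400, 1.6254]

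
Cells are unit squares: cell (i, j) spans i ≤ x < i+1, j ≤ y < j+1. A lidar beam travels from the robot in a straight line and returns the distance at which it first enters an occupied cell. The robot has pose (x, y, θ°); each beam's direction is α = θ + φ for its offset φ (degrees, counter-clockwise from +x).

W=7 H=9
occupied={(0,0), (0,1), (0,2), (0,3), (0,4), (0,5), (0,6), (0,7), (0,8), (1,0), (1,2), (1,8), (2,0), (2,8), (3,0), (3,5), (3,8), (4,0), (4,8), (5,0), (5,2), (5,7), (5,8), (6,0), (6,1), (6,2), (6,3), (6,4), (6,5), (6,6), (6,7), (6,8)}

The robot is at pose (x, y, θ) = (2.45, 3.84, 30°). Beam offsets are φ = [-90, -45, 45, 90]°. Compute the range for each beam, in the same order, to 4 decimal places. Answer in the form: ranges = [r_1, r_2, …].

beam 1: φ=-90°, α=300°
  dir = (cos 300°, sin 300°) = (0.5000, -0.8660); from cell (2,3)
  next x-line at t=1.1000, next y-line at t=0.9699; Δt_x=2.0000, Δt_y=1.1547
    y: enter (2,2) at t=0.9699
    x: enter (3,2) at t=1.1000
    y: enter (3,1) at t=2.1246
    x: enter (4,1) at t=3.1000
    y: enter (4,0) at t=3.2793 ← occupied
  → r_1 = 3.2793
beam 2: φ=-45°, α=345°
  dir = (cos 345°, sin 345°) = (0.9659, -0.2588); from cell (2,3)
  next x-line at t=0.5694, next y-line at t=3.2455; Δt_x=1.0353, Δt_y=3.8637
    x: enter (3,3) at t=0.5694
    x: enter (4,3) at t=1.6047
    x: enter (5,3) at t=2.6400
    y: enter (5,2) at t=3.2455 ← occupied
  → r_2 = 3.2455
beam 3: φ=45°, α=75°
  dir = (cos 75°, sin 75°) = (0.2588, 0.9659); from cell (2,3)
  next x-line at t=2.1250, next y-line at t=0.1656; Δt_x=3.8637, Δt_y=1.0353
    y: enter (2,4) at t=0.1656
    y: enter (2,5) at t=1.2009
    x: enter (3,5) at t=2.1250 ← occupied
  → r_3 = 2.1250
beam 4: φ=90°, α=120°
  dir = (cos 120°, sin 120°) = (-0.5000, 0.8660); from cell (2,3)
  next x-line at t=0.9000, next y-line at t=0.1848; Δt_x=2.0000, Δt_y=1.1547
    y: enter (2,4) at t=0.1848
    x: enter (1,4) at t=0.9000
    y: enter (1,5) at t=1.3395
    y: enter (1,6) at t=2.4942
    x: enter (0,6) at t=2.9000 ← occupied
  → r_4 = 2.9000

ranges = [3.2793, 3.2455, 2.1250, 2.9000]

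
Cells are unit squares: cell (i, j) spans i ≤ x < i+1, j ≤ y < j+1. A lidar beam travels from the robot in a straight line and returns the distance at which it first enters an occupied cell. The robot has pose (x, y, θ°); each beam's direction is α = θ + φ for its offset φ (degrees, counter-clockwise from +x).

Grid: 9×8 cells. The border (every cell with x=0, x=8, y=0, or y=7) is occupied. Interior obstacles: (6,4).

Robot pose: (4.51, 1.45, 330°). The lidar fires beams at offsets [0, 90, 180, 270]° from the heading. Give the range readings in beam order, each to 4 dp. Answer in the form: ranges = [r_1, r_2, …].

beam 1: φ=0°, α=330°
  dir = (cos 330°, sin 330°) = (0.8660, -0.5000); from cell (4,1)
  next x-line at t=0.5658, next y-line at t=0.9000; Δt_x=1.1547, Δt_y=2.0000
    x: enter (5,1) at t=0.5658
    y: enter (5,0) at t=0.9000 ← occupied
  → r_1 = 0.9000
beam 2: φ=90°, α=60°
  dir = (cos 60°, sin 60°) = (0.5000, 0.8660); from cell (4,1)
  next x-line at t=0.9800, next y-line at t=0.6351; Δt_x=2.0000, Δt_y=1.1547
    y: enter (4,2) at t=0.6351
    x: enter (5,2) at t=0.9800
    y: enter (5,3) at t=1.7898
    y: enter (5,4) at t=2.9445
    x: enter (6,4) at t=2.9800 ← occupied
  → r_2 = 2.9800
beam 3: φ=180°, α=150°
  dir = (cos 150°, sin 150°) = (-0.8660, 0.5000); from cell (4,1)
  next x-line at t=0.5889, next y-line at t=1.1000; Δt_x=1.1547, Δt_y=2.0000
    x: enter (3,1) at t=0.5889
    y: enter (3,2) at t=1.1000
    x: enter (2,2) at t=1.7436
    x: enter (1,2) at t=2.8983
    y: enter (1,3) at t=3.1000
    x: enter (0,3) at t=4.0530 ← occupied
  → r_3 = 4.0530
beam 4: φ=270°, α=240°
  dir = (cos 240°, sin 240°) = (-0.5000, -0.8660); from cell (4,1)
  next x-line at t=1.0200, next y-line at t=0.5196; Δt_x=2.0000, Δt_y=1.1547
    y: enter (4,0) at t=0.5196 ← occupied
  → r_4 = 0.5196

ranges = [0.9000, 2.9800, 4.0530, 0.5196]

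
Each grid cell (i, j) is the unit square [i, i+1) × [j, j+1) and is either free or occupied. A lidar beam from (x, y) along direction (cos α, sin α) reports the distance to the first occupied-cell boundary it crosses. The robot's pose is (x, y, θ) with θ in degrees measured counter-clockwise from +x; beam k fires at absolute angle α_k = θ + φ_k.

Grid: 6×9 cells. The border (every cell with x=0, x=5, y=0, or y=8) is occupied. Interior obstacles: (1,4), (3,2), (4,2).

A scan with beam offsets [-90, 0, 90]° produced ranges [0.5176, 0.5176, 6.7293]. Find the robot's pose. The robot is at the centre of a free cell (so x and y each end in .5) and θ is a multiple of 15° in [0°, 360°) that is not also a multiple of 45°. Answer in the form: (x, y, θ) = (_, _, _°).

(x, y, θ) = (1.5, 7.5, 195°)

Candidates: 25 free-cell centres × 16 headings = 400 poses. Raycast each; keep the one whose scan matches to 4 dp.
  (1.5, 2.5, 285°): beam 2 = 1.5529 ≠ 0.5176 ✗
  (2.5, 5.5, 60°): beam 1 = 2.8868 ≠ 0.5176 ✗
  (3.5, 5.5, 345°): beam 1 = 4.6587 ≠ 0.5176 ✗
  …
  (1.5, 7.5, 195°): r_1=0.5176, r_2=0.5176, r_3=6.7293 — all match ✓
Only this pose fits every beam.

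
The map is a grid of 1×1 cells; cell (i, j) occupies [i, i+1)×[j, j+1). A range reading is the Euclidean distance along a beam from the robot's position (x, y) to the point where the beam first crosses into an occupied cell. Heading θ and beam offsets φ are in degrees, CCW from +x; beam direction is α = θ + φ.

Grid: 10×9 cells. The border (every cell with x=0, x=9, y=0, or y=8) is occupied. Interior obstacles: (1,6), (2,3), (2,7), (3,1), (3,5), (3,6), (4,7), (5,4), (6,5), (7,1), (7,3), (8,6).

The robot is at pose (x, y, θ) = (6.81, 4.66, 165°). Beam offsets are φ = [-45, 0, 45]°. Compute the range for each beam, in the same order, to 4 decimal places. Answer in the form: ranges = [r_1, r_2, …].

ranges = [0.3926, 0.8386, 0.9353]

beam 1: φ=-45°, α=120°
  dir = (cos 120°, sin 120°) = (-0.5000, 0.8660); from cell (6,4)
  next x-line at t=1.6200, next y-line at t=0.3926; Δt_x=2.0000, Δt_y=1.1547
    y: enter (6,5) at t=0.3926 ← occupied
  → r_1 = 0.3926
beam 2: φ=0°, α=165°
  dir = (cos 165°, sin 165°) = (-0.9659, 0.2588); from cell (6,4)
  next x-line at t=0.8386, next y-line at t=1.3137; Δt_x=1.0353, Δt_y=3.8637
    x: enter (5,4) at t=0.8386 ← occupied
  → r_2 = 0.8386
beam 3: φ=45°, α=210°
  dir = (cos 210°, sin 210°) = (-0.8660, -0.5000); from cell (6,4)
  next x-line at t=0.9353, next y-line at t=1.3200; Δt_x=1.1547, Δt_y=2.0000
    x: enter (5,4) at t=0.9353 ← occupied
  → r_3 = 0.9353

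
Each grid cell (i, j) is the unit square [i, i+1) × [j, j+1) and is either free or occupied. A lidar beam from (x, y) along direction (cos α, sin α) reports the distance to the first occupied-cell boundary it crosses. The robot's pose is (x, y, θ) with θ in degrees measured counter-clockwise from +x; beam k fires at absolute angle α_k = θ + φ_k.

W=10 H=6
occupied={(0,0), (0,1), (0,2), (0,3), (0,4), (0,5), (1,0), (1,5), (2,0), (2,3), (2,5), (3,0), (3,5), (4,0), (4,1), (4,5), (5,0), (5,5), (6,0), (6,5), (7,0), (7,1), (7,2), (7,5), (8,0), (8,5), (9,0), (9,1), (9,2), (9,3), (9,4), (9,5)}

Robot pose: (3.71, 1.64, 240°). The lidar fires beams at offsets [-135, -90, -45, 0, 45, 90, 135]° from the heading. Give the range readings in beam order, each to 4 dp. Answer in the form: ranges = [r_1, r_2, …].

beam 1: φ=-135°, α=105°
  d=(-0.2588,0.9659)  start (3,1)  tX=2.7432 tY=0.3727  stride 1/|dx|=3.8637 1/|dy|=1.0353
    cross y-line → (3,2), t=0.3727
    cross y-line → (3,3), t=1.4080
    cross y-line → (3,4), t=2.4433
    cross x-line → (2,4), t=2.7432
    cross y-line → (2,5), t=3.4785 (wall)
  → r_1 = 3.4785
beam 2: φ=-90°, α=150°
  d=(-0.8660,0.5000)  start (3,1)  tX=0.8198 tY=0.7200  stride 1/|dx|=1.1547 1/|dy|=2.0000
    cross y-line → (3,2), t=0.7200
    cross x-line → (2,2), t=0.8198
    cross x-line → (1,2), t=1.9745
    cross y-line → (1,3), t=2.7200
    cross x-line → (0,3), t=3.1292 (wall)
  → r_2 = 3.1292
beam 3: φ=-45°, α=195°
  d=(-0.9659,-0.2588)  start (3,1)  tX=0.7350 tY=2.4728  stride 1/|dx|=1.0353 1/|dy|=3.8637
    cross x-line → (2,1), t=0.7350
    cross x-line → (1,1), t=1.7703
    cross y-line → (1,0), t=2.4728 (wall)
  → r_3 = 2.4728
beam 4: φ=0°, α=240°
  d=(-0.5000,-0.8660)  start (3,1)  tX=1.4200 tY=0.7390  stride 1/|dx|=2.0000 1/|dy|=1.1547
    cross y-line → (3,0), t=0.7390 (wall)
  → r_4 = 0.7390
beam 5: φ=45°, α=285°
  d=(0.2588,-0.9659)  start (3,1)  tX=1.1205 tY=0.6626  stride 1/|dx|=3.8637 1/|dy|=1.0353
    cross y-line → (3,0), t=0.6626 (wall)
  → r_5 = 0.6626
beam 6: φ=90°, α=330°
  d=(0.8660,-0.5000)  start (3,1)  tX=0.3349 tY=1.2800  stride 1/|dx|=1.1547 1/|dy|=2.0000
    cross x-line → (4,1), t=0.3349 (wall)
  → r_6 = 0.3349
beam 7: φ=135°, α=15°
  d=(0.9659,0.2588)  start (3,1)  tX=0.3002 tY=1.3909  stride 1/|dx|=1.0353 1/|dy|=3.8637
    cross x-line → (4,1), t=0.3002 (wall)
  → r_7 = 0.3002

ranges = [3.4785, 3.1292, 2.4728, 0.7390, 0.6626, 0.3349, 0.3002]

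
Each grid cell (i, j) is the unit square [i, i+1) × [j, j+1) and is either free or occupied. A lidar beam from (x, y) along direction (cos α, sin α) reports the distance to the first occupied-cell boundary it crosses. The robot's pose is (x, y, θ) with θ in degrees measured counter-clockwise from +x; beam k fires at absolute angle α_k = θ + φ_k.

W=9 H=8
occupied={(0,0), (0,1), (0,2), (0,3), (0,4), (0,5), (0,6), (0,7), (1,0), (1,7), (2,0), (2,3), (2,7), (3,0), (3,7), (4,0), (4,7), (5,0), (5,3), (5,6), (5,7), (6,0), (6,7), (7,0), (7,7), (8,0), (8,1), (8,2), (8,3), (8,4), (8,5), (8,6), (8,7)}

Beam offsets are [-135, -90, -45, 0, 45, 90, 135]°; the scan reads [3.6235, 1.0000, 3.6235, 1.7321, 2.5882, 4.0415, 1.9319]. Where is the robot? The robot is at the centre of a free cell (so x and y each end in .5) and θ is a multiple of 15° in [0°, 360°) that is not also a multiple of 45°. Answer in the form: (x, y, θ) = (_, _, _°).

Candidates: 39 free-cell centres × 16 headings = 624 poses. Raycast each; keep the one whose scan matches to 4 dp.
  (5.5, 2.5, 120°): beam 1 = 2.5882 ≠ 3.6235 ✗
  (7.5, 2.5, 300°): beam 1 = 1.9319 ≠ 3.6235 ✗
  (2.5, 4.5, 285°): beam 1 = 1.7321 ≠ 3.6235 ✗
  …
  (4.5, 4.5, 60°): r_1=3.6235, r_2=1.0000, r_3=3.6235, r_4=1.7321, r_5=2.5882, r_6=4.0415, r_7=1.9319 — all match ✓
Only this pose fits every beam.

(x, y, θ) = (4.5, 4.5, 60°)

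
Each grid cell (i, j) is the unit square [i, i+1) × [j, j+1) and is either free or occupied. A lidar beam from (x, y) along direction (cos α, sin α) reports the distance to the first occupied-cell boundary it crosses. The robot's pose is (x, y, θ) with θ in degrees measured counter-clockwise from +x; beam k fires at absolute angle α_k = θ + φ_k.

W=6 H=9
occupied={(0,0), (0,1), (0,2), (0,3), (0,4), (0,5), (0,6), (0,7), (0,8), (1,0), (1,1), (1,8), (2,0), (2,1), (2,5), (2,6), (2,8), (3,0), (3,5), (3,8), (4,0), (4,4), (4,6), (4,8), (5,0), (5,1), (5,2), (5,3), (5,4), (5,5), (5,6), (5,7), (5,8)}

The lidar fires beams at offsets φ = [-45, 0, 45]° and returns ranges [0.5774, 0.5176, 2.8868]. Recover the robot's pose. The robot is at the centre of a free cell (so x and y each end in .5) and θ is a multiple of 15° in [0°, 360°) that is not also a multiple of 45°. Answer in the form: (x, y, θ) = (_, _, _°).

Candidates: 21 free-cell centres × 16 headings = 336 poses. Raycast each; keep the one whose scan matches to 4 dp.
  (1.5, 3.5, 105°): beam 1 = 1.7321 ≠ 0.5774 ✗
  (2.5, 7.5, 30°): beam 1 = 1.9319 ≠ 0.5774 ✗
  (3.5, 1.5, 60°): beam 1 = 1.5529 ≠ 0.5774 ✗
  (3.5, 3.5, 255°): beam 1 = 2.8868 ≠ 0.5774 ✗
  …
  (2.5, 2.5, 285°): r_1=0.5774, r_2=0.5176, r_3=2.8868 — all match ✓
No second candidate reproduces the full scan.

(x, y, θ) = (2.5, 2.5, 285°)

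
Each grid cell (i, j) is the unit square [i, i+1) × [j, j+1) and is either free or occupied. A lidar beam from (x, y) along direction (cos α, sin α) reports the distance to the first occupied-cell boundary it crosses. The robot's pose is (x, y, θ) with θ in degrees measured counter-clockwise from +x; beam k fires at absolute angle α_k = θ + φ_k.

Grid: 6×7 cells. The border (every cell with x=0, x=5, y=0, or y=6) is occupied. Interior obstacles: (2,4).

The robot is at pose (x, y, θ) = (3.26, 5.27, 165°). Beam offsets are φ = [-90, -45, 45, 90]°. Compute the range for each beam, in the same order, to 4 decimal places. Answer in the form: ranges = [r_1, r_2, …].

ranges = [0.7558, 0.8429, 0.5400, 1.0046]

beam 1: φ=-90°, α=75°
  cosα=0.2588 sinα=0.9659 | (3,5) | tMaxX 2.8591 tMaxY 0.7558 | tΔX 3.8637 tΔY 1.0353
    t=0.7558 [y] (3,6) — stop
  → r_1 = 0.7558
beam 2: φ=-45°, α=120°
  cosα=-0.5000 sinα=0.8660 | (3,5) | tMaxX 0.5200 tMaxY 0.8429 | tΔX 2.0000 tΔY 1.1547
    t=0.5200 [x] (2,5)
    t=0.8429 [y] (2,6) — stop
  → r_2 = 0.8429
beam 3: φ=45°, α=210°
  cosα=-0.8660 sinα=-0.5000 | (3,5) | tMaxX 0.3002 tMaxY 0.5400 | tΔX 1.1547 tΔY 2.0000
    t=0.3002 [x] (2,5)
    t=0.5400 [y] (2,4) — stop
  → r_3 = 0.5400
beam 4: φ=90°, α=255°
  cosα=-0.2588 sinα=-0.9659 | (3,5) | tMaxX 1.0046 tMaxY 0.2795 | tΔX 3.8637 tΔY 1.0353
    t=0.2795 [y] (3,4)
    t=1.0046 [x] (2,4) — stop
  → r_4 = 1.0046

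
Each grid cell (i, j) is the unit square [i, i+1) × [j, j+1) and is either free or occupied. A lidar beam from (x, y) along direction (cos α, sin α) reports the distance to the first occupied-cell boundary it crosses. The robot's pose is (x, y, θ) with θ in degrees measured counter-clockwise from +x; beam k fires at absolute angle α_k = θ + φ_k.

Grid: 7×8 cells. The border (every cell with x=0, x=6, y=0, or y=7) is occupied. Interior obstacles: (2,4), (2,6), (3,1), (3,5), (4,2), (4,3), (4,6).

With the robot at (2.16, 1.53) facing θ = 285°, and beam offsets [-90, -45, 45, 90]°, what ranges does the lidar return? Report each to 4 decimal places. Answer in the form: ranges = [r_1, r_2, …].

ranges = [1.2009, 0.6120, 0.9699, 0.8696]

beam 1: φ=-90°, α=195°
  direction (-0.9659, -0.2588); cell (2,1); t to first gridline: x 0.1656, y 2.0478 (then +1.0353 / +3.8637)
    (1,1) via x @ 0.1656
    (0,1) via x @ 1.2009  # hit
  → r_1 = 1.2009
beam 2: φ=-45°, α=240°
  direction (-0.5000, -0.8660); cell (2,1); t to first gridline: x 0.3200, y 0.6120 (then +2.0000 / +1.1547)
    (1,1) via x @ 0.3200
    (1,0) via y @ 0.6120  # hit
  → r_2 = 0.6120
beam 3: φ=45°, α=330°
  direction (0.8660, -0.5000); cell (2,1); t to first gridline: x 0.9699, y 1.0600 (then +1.1547 / +2.0000)
    (3,1) via x @ 0.9699  # hit
  → r_3 = 0.9699
beam 4: φ=90°, α=15°
  direction (0.9659, 0.2588); cell (2,1); t to first gridline: x 0.8696, y 1.8159 (then +1.0353 / +3.8637)
    (3,1) via x @ 0.8696  # hit
  → r_4 = 0.8696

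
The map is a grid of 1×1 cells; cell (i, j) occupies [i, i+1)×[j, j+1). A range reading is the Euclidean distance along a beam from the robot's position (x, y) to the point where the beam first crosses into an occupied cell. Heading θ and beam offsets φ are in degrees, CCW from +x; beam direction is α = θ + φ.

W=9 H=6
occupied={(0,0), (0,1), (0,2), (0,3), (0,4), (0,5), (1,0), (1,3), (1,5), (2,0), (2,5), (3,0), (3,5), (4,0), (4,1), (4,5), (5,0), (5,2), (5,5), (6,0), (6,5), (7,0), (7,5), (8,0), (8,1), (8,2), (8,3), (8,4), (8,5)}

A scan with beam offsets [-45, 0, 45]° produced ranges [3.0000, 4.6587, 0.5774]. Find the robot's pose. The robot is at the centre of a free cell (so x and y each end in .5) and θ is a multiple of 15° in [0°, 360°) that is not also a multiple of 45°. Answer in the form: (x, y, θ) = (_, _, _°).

(x, y, θ) = (5.5, 3.5, 195°)

Candidates: 25 free-cell centres × 16 headings = 400 poses. Raycast each; keep the one whose scan matches to 4 dp.
  (7.5, 1.5, 210°): beam 1 = 1.9319 ≠ 3.0000 ✗
  (4.5, 2.5, 300°): beam 1 = 0.5176 ≠ 3.0000 ✗
  (3.5, 1.5, 300°): beam 1 = 0.5176 ≠ 3.0000 ✗
  …
  (5.5, 3.5, 195°): r_1=3.0000, r_2=4.6587, r_3=0.5774 — all match ✓
Unique over the lattice → pose = (5.5, 3.5, 195°).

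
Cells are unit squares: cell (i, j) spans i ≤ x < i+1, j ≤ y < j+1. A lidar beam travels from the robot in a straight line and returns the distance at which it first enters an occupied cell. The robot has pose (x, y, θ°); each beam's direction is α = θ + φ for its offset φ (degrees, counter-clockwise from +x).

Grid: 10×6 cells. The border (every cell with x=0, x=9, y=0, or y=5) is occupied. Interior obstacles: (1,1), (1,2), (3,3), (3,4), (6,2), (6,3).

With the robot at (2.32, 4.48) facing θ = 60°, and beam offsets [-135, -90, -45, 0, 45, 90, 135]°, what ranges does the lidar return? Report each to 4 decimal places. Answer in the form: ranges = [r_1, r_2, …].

ranges = [3.6028, 0.7852, 0.7040, 0.6004, 0.5383, 1.0400, 1.3666]

beam 1: φ=-135°, α=285°
  d=(0.2588,-0.9659)  start (2,4)  tX=2.6273 tY=0.4969  stride 1/|dx|=3.8637 1/|dy|=1.0353
    cross y-line → (2,3), t=0.4969
    cross y-line → (2,2), t=1.5322
    cross y-line → (2,1), t=2.5675
    cross x-line → (3,1), t=2.6273
    cross y-line → (3,0), t=3.6028 (wall)
  → r_1 = 3.6028
beam 2: φ=-90°, α=330°
  d=(0.8660,-0.5000)  start (2,4)  tX=0.7852 tY=0.9600  stride 1/|dx|=1.1547 1/|dy|=2.0000
    cross x-line → (3,4), t=0.7852 (wall)
  → r_2 = 0.7852
beam 3: φ=-45°, α=15°
  d=(0.9659,0.2588)  start (2,4)  tX=0.7040 tY=2.0091  stride 1/|dx|=1.0353 1/|dy|=3.8637
    cross x-line → (3,4), t=0.7040 (wall)
  → r_3 = 0.7040
beam 4: φ=0°, α=60°
  d=(0.5000,0.8660)  start (2,4)  tX=1.3600 tY=0.6004  stride 1/|dx|=2.0000 1/|dy|=1.1547
    cross y-line → (2,5), t=0.6004 (wall)
  → r_4 = 0.6004
beam 5: φ=45°, α=105°
  d=(-0.2588,0.9659)  start (2,4)  tX=1.2364 tY=0.5383  stride 1/|dx|=3.8637 1/|dy|=1.0353
    cross y-line → (2,5), t=0.5383 (wall)
  → r_5 = 0.5383
beam 6: φ=90°, α=150°
  d=(-0.8660,0.5000)  start (2,4)  tX=0.3695 tY=1.0400  stride 1/|dx|=1.1547 1/|dy|=2.0000
    cross x-line → (1,4), t=0.3695
    cross y-line → (1,5), t=1.0400 (wall)
  → r_6 = 1.0400
beam 7: φ=135°, α=195°
  d=(-0.9659,-0.2588)  start (2,4)  tX=0.3313 tY=1.8546  stride 1/|dx|=1.0353 1/|dy|=3.8637
    cross x-line → (1,4), t=0.3313
    cross x-line → (0,4), t=1.3666 (wall)
  → r_7 = 1.3666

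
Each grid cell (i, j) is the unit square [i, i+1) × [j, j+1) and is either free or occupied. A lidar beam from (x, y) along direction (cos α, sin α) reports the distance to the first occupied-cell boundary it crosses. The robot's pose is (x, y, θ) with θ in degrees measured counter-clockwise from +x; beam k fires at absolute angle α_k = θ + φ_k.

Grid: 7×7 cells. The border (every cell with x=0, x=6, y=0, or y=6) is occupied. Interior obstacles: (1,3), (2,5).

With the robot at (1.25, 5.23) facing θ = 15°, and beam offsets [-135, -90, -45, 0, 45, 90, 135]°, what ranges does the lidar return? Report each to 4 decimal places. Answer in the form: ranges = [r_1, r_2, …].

beam 1: φ=-135°, α=240°
  dir = (cos 240°, sin 240°) = (-0.5000, -0.8660); from cell (1,5)
  next x-line at t=0.5000, next y-line at t=0.2656; Δt_x=2.0000, Δt_y=1.1547
    y: enter (1,4) at t=0.2656
    x: enter (0,4) at t=0.5000 ← occupied
  → r_1 = 0.5000
beam 2: φ=-90°, α=285°
  dir = (cos 285°, sin 285°) = (0.2588, -0.9659); from cell (1,5)
  next x-line at t=2.8978, next y-line at t=0.2381; Δt_x=3.8637, Δt_y=1.0353
    y: enter (1,4) at t=0.2381
    y: enter (1,3) at t=1.2734 ← occupied
  → r_2 = 1.2734
beam 3: φ=-45°, α=330°
  dir = (cos 330°, sin 330°) = (0.8660, -0.5000); from cell (1,5)
  next x-line at t=0.8660, next y-line at t=0.4600; Δt_x=1.1547, Δt_y=2.0000
    y: enter (1,4) at t=0.4600
    x: enter (2,4) at t=0.8660
    x: enter (3,4) at t=2.0207
    y: enter (3,3) at t=2.4600
    x: enter (4,3) at t=3.1754
    x: enter (5,3) at t=4.3301
    y: enter (5,2) at t=4.4600
    x: enter (6,2) at t=5.4848 ← occupied
  → r_3 = 5.4848
beam 4: φ=0°, α=15°
  dir = (cos 15°, sin 15°) = (0.9659, 0.2588); from cell (1,5)
  next x-line at t=0.7765, next y-line at t=2.9751; Δt_x=1.0353, Δt_y=3.8637
    x: enter (2,5) at t=0.7765 ← occupied
  → r_4 = 0.7765
beam 5: φ=45°, α=60°
  dir = (cos 60°, sin 60°) = (0.5000, 0.8660); from cell (1,5)
  next x-line at t=1.5000, next y-line at t=0.8891; Δt_x=2.0000, Δt_y=1.1547
    y: enter (1,6) at t=0.8891 ← occupied
  → r_5 = 0.8891
beam 6: φ=90°, α=105°
  dir = (cos 105°, sin 105°) = (-0.2588, 0.9659); from cell (1,5)
  next x-line at t=0.9659, next y-line at t=0.7972; Δt_x=3.8637, Δt_y=1.0353
    y: enter (1,6) at t=0.7972 ← occupied
  → r_6 = 0.7972
beam 7: φ=135°, α=150°
  dir = (cos 150°, sin 150°) = (-0.8660, 0.5000); from cell (1,5)
  next x-line at t=0.2887, next y-line at t=1.5400; Δt_x=1.1547, Δt_y=2.0000
    x: enter (0,5) at t=0.2887 ← occupied
  → r_7 = 0.2887

ranges = [0.5000, 1.2734, 5.4848, 0.7765, 0.8891, 0.7972, 0.2887]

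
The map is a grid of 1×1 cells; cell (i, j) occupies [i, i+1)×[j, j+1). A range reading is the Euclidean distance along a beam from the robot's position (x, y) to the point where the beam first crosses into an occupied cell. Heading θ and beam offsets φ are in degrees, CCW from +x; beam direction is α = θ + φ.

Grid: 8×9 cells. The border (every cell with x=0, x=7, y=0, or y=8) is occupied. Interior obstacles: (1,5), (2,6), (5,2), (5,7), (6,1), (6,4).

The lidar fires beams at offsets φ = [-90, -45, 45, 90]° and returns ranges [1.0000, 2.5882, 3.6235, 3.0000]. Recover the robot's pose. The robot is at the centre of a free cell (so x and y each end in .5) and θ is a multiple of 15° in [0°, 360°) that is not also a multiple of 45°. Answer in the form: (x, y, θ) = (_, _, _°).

(x, y, θ) = (4.5, 3.5, 30°)

Candidates: 36 free-cell centres × 16 headings = 576 poses. Raycast each; keep the one whose scan matches to 4 dp.
  (6.5, 3.5, 330°): beam 2 = 1.5529 ≠ 2.5882 ✗
  (4.5, 5.5, 255°): beam 1 = 1.9319 ≠ 1.0000 ✗
  (4.5, 4.5, 285°): beam 1 = 3.6235 ≠ 1.0000 ✗
  (5.5, 4.5, 345°): beam 1 = 1.5529 ≠ 1.0000 ✗
  …
  (4.5, 3.5, 30°): r_1=1.0000, r_2=2.5882, r_3=3.6235, r_4=3.0000 — all match ✓
Unique over the lattice → pose = (4.5, 3.5, 30°).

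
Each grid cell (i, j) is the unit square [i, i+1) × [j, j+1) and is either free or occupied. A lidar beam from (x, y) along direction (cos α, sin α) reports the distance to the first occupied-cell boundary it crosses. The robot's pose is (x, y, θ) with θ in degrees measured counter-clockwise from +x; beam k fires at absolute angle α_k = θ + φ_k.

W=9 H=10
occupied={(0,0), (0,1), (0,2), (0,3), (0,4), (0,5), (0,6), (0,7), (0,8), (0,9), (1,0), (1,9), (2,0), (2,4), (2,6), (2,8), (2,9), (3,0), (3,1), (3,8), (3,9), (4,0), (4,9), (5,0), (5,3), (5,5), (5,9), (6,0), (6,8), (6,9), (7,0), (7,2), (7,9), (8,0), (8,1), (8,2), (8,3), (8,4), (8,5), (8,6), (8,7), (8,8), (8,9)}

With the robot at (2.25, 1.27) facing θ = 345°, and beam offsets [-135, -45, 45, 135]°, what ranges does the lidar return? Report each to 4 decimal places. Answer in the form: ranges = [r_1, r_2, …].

ranges = [0.5400, 0.3118, 0.8660, 2.5000]

beam 1: φ=-135°, α=210°
  dir = (cos 210°, sin 210°) = (-0.8660, -0.5000); from cell (2,1)
  next x-line at t=0.2887, next y-line at t=0.5400; Δt_x=1.1547, Δt_y=2.0000
    x: enter (1,1) at t=0.2887
    y: enter (1,0) at t=0.5400 ← occupied
  → r_1 = 0.5400
beam 2: φ=-45°, α=300°
  dir = (cos 300°, sin 300°) = (0.5000, -0.8660); from cell (2,1)
  next x-line at t=1.5000, next y-line at t=0.3118; Δt_x=2.0000, Δt_y=1.1547
    y: enter (2,0) at t=0.3118 ← occupied
  → r_2 = 0.3118
beam 3: φ=45°, α=30°
  dir = (cos 30°, sin 30°) = (0.8660, 0.5000); from cell (2,1)
  next x-line at t=0.8660, next y-line at t=1.4600; Δt_x=1.1547, Δt_y=2.0000
    x: enter (3,1) at t=0.8660 ← occupied
  → r_3 = 0.8660
beam 4: φ=135°, α=120°
  dir = (cos 120°, sin 120°) = (-0.5000, 0.8660); from cell (2,1)
  next x-line at t=0.5000, next y-line at t=0.8429; Δt_x=2.0000, Δt_y=1.1547
    x: enter (1,1) at t=0.5000
    y: enter (1,2) at t=0.8429
    y: enter (1,3) at t=1.9976
    x: enter (0,3) at t=2.5000 ← occupied
  → r_4 = 2.5000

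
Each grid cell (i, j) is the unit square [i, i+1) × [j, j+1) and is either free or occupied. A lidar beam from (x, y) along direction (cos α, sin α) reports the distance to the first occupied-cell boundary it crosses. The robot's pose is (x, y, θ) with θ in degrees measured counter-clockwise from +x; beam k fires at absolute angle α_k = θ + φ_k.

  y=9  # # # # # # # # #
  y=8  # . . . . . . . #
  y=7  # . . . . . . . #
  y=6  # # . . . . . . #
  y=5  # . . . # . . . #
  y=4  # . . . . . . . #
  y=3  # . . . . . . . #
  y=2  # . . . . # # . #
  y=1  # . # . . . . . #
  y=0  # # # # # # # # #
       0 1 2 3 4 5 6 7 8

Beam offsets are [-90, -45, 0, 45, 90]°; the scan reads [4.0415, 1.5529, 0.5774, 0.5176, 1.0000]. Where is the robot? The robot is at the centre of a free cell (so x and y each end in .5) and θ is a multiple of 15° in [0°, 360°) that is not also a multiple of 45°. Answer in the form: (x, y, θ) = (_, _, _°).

(x, y, θ) = (4.5, 1.5, 240°)

Enumerate (i+0.5, j+0.5, θ) over the 51 free cells and 16 admissible headings. For each, cast all 5 beams and compare to the given ranges.
  (4.5, 6.5, 15°): beam 1 = 0.5176 ≠ 4.0415 ✗
  (7.5, 5.5, 105°): beam 1 = 0.5176 ≠ 4.0415 ✗
  (3.5, 8.5, 255°): beam 1 = 1.9319 ≠ 4.0415 ✗
  (6.5, 5.5, 75°): beam 1 = 1.5529 ≠ 4.0415 ✗
  (5.5, 8.5, 120°): beam 1 = 1.0000 ≠ 4.0415 ✗
  …
  (4.5, 1.5, 240°): r_1=4.0415, r_2=1.5529, r_3=0.5774, r_4=0.5176, r_5=1.0000 — all match ✓
No second candidate reproduces the full scan.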